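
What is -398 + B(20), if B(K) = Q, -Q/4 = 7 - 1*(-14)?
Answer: -482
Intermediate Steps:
Q = -84 (Q = -4*(7 - 1*(-14)) = -4*(7 + 14) = -4*21 = -84)
B(K) = -84
-398 + B(20) = -398 - 84 = -482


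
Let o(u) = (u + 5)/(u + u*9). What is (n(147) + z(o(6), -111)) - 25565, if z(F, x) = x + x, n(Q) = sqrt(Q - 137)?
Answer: -25787 + sqrt(10) ≈ -25784.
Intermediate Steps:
o(u) = (5 + u)/(10*u) (o(u) = (5 + u)/(u + 9*u) = (5 + u)/((10*u)) = (5 + u)*(1/(10*u)) = (5 + u)/(10*u))
n(Q) = sqrt(-137 + Q)
z(F, x) = 2*x
(n(147) + z(o(6), -111)) - 25565 = (sqrt(-137 + 147) + 2*(-111)) - 25565 = (sqrt(10) - 222) - 25565 = (-222 + sqrt(10)) - 25565 = -25787 + sqrt(10)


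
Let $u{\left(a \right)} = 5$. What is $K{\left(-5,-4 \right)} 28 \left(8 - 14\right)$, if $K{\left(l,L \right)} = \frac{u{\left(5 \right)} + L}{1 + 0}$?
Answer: $-168$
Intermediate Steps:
$K{\left(l,L \right)} = 5 + L$ ($K{\left(l,L \right)} = \frac{5 + L}{1 + 0} = \frac{5 + L}{1} = \left(5 + L\right) 1 = 5 + L$)
$K{\left(-5,-4 \right)} 28 \left(8 - 14\right) = \left(5 - 4\right) 28 \left(8 - 14\right) = 1 \cdot 28 \left(8 - 14\right) = 28 \left(-6\right) = -168$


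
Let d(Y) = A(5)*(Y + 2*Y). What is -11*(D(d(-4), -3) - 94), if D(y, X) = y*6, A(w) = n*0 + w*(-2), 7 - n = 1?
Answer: -6886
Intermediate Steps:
n = 6 (n = 7 - 1*1 = 7 - 1 = 6)
A(w) = -2*w (A(w) = 6*0 + w*(-2) = 0 - 2*w = -2*w)
d(Y) = -30*Y (d(Y) = (-2*5)*(Y + 2*Y) = -30*Y)
D(y, X) = 6*y
-11*(D(d(-4), -3) - 94) = -11*(6*(-30*(-4)) - 94) = -11*(6*120 - 94) = -11*(720 - 94) = -11*626 = -6886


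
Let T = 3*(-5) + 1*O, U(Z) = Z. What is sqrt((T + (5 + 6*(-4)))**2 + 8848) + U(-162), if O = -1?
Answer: -162 + sqrt(10073) ≈ -61.636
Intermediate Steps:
T = -16 (T = 3*(-5) + 1*(-1) = -15 - 1 = -16)
sqrt((T + (5 + 6*(-4)))**2 + 8848) + U(-162) = sqrt((-16 + (5 + 6*(-4)))**2 + 8848) - 162 = sqrt((-16 + (5 - 24))**2 + 8848) - 162 = sqrt((-16 - 19)**2 + 8848) - 162 = sqrt((-35)**2 + 8848) - 162 = sqrt(1225 + 8848) - 162 = sqrt(10073) - 162 = -162 + sqrt(10073)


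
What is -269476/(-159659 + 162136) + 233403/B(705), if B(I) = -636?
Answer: -249841989/525124 ≈ -475.78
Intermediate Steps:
-269476/(-159659 + 162136) + 233403/B(705) = -269476/(-159659 + 162136) + 233403/(-636) = -269476/2477 + 233403*(-1/636) = -269476*1/2477 - 77801/212 = -269476/2477 - 77801/212 = -249841989/525124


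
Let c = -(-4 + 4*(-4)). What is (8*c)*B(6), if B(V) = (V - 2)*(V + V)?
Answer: 7680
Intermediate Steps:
B(V) = 2*V*(-2 + V) (B(V) = (-2 + V)*(2*V) = 2*V*(-2 + V))
c = 20 (c = -(-4 - 16) = -1*(-20) = 20)
(8*c)*B(6) = (8*20)*(2*6*(-2 + 6)) = 160*(2*6*4) = 160*48 = 7680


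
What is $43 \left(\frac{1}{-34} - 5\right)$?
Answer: $- \frac{7353}{34} \approx -216.26$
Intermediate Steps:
$43 \left(\frac{1}{-34} - 5\right) = 43 \left(- \frac{1}{34} - 5\right) = 43 \left(- \frac{171}{34}\right) = - \frac{7353}{34}$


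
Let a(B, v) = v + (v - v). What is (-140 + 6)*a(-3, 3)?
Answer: -402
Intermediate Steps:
a(B, v) = v (a(B, v) = v + 0 = v)
(-140 + 6)*a(-3, 3) = (-140 + 6)*3 = -134*3 = -402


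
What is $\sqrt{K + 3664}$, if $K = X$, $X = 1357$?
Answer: $\sqrt{5021} \approx 70.859$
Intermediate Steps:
$K = 1357$
$\sqrt{K + 3664} = \sqrt{1357 + 3664} = \sqrt{5021}$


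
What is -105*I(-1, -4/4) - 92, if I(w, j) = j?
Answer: 13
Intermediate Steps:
-105*I(-1, -4/4) - 92 = -(-420)/4 - 92 = -105*(-1) - 92 = 105 - 92 = 13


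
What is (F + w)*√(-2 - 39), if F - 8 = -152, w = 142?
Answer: -2*I*√41 ≈ -12.806*I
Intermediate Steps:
F = -144 (F = 8 - 152 = -144)
(F + w)*√(-2 - 39) = (-144 + 142)*√(-2 - 39) = -2*I*√41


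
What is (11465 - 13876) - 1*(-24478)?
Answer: 22067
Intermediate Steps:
(11465 - 13876) - 1*(-24478) = -2411 + 24478 = 22067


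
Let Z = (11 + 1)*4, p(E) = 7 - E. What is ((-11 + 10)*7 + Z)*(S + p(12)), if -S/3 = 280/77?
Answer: -7175/11 ≈ -652.27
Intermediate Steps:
S = -120/11 (S = -840/77 = -3*40/11 = -120/11 ≈ -10.909)
Z = 48 (Z = 12*4 = 48)
((-11 + 10)*7 + Z)*(S + p(12)) = ((-11 + 10)*7 + 48)*(-120/11 + (7 - 1*12)) = (-1*7 + 48)*(-120/11 + (7 - 12)) = (-7 + 48)*(-120/11 - 5) = 41*(-175/11) = -7175/11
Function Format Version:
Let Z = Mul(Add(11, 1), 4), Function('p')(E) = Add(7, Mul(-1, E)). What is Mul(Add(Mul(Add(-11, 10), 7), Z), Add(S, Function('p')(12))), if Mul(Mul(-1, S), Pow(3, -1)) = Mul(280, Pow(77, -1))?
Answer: Rational(-7175, 11) ≈ -652.27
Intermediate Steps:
S = Rational(-120, 11) (S = Mul(-3, Mul(280, Pow(77, -1))) = Mul(-3, Mul(280, Rational(1, 77))) = Mul(-3, Rational(40, 11)) = Rational(-120, 11) ≈ -10.909)
Z = 48 (Z = Mul(12, 4) = 48)
Mul(Add(Mul(Add(-11, 10), 7), Z), Add(S, Function('p')(12))) = Mul(Add(Mul(Add(-11, 10), 7), 48), Add(Rational(-120, 11), Add(7, Mul(-1, 12)))) = Mul(Add(Mul(-1, 7), 48), Add(Rational(-120, 11), Add(7, -12))) = Mul(Add(-7, 48), Add(Rational(-120, 11), -5)) = Mul(41, Rational(-175, 11)) = Rational(-7175, 11)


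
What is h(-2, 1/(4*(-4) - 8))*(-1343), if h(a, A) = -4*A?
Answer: -1343/6 ≈ -223.83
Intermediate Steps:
h(-2, 1/(4*(-4) - 8))*(-1343) = -4/(4*(-4) - 8)*(-1343) = -4/(-16 - 8)*(-1343) = -4/(-24)*(-1343) = -4*(-1/24)*(-1343) = (⅙)*(-1343) = -1343/6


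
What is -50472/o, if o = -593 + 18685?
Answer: -12618/4523 ≈ -2.7897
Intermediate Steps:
o = 18092
-50472/o = -50472/18092 = -50472*1/18092 = -12618/4523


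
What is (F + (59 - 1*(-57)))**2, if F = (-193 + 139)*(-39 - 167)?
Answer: 126337600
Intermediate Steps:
F = 11124 (F = -54*(-206) = 11124)
(F + (59 - 1*(-57)))**2 = (11124 + (59 - 1*(-57)))**2 = (11124 + (59 + 57))**2 = (11124 + 116)**2 = 11240**2 = 126337600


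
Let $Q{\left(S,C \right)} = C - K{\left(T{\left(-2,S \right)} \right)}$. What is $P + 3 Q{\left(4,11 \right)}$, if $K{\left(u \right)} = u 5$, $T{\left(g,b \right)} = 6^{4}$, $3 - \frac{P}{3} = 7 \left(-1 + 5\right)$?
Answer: $-19482$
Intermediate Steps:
$P = -75$ ($P = 9 - 3 \cdot 7 \left(-1 + 5\right) = 9 - 3 \cdot 7 \cdot 4 = 9 - 84 = -75$)
$T{\left(g,b \right)} = 1296$
$K{\left(u \right)} = 5 u$
$Q{\left(S,C \right)} = -6480 + C$ ($Q{\left(S,C \right)} = C - 5 \cdot 1296 = C - 6480 = -6480 + C$)
$P + 3 Q{\left(4,11 \right)} = -75 + 3 \left(-6480 + 11\right) = -75 + 3 \left(-6469\right) = -75 - 19407 = -19482$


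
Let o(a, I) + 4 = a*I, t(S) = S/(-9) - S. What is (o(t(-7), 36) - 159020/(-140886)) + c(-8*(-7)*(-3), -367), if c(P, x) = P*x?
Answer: 4362755386/70443 ≈ 61933.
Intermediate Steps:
t(S) = -10*S/9 (t(S) = S*(-⅑) - S = -S/9 - S = -10*S/9)
o(a, I) = -4 + I*a (o(a, I) = -4 + a*I = -4 + I*a)
(o(t(-7), 36) - 159020/(-140886)) + c(-8*(-7)*(-3), -367) = ((-4 + 36*(-10/9*(-7))) - 159020/(-140886)) + (-8*(-7)*(-3))*(-367) = ((-4 + 36*(70/9)) - 159020*(-1/140886)) + (56*(-3))*(-367) = ((-4 + 280) + 79510/70443) - 168*(-367) = (276 + 79510/70443) + 61656 = 19521778/70443 + 61656 = 4362755386/70443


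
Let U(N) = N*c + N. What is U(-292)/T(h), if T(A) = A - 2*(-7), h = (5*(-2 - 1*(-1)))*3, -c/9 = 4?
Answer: -10220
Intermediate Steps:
c = -36 (c = -9*4 = -36)
h = -15 (h = (5*(-2 + 1))*3 = (5*(-1))*3 = -5*3 = -15)
U(N) = -35*N (U(N) = N*(-36) + N = -36*N + N = -35*N)
T(A) = 14 + A (T(A) = A + 14 = 14 + A)
U(-292)/T(h) = (-35*(-292))/(14 - 15) = 10220/(-1) = 10220*(-1) = -10220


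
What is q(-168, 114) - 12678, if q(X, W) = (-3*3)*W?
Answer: -13704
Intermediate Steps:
q(X, W) = -9*W
q(-168, 114) - 12678 = -9*114 - 12678 = -1026 - 12678 = -13704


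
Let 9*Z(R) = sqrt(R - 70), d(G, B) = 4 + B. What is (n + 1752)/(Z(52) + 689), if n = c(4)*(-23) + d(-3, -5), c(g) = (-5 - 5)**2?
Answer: -3404349/4272491 + 1647*I*sqrt(2)/4272491 ≈ -0.79681 + 0.00054516*I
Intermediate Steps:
c(g) = 100 (c(g) = (-10)**2 = 100)
Z(R) = sqrt(-70 + R)/9 (Z(R) = sqrt(R - 70)/9 = sqrt(-70 + R)/9)
n = -2301 (n = 100*(-23) + (4 - 5) = -2300 - 1 = -2301)
(n + 1752)/(Z(52) + 689) = (-2301 + 1752)/(sqrt(-70 + 52)/9 + 689) = -549/(sqrt(-18)/9 + 689) = -549/((3*I*sqrt(2))/9 + 689) = -549/(I*sqrt(2)/3 + 689) = -549/(689 + I*sqrt(2)/3)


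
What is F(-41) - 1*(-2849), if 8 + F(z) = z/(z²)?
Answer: 116480/41 ≈ 2841.0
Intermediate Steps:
F(z) = -8 + 1/z (F(z) = -8 + z/(z²) = -8 + z/z² = -8 + 1/z)
F(-41) - 1*(-2849) = (-8 + 1/(-41)) - 1*(-2849) = (-8 - 1/41) + 2849 = -329/41 + 2849 = 116480/41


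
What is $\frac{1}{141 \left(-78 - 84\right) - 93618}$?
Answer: $- \frac{1}{116460} \approx -8.5866 \cdot 10^{-6}$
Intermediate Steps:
$\frac{1}{141 \left(-78 - 84\right) - 93618} = \frac{1}{141 \left(-162\right) - 93618} = \frac{1}{-22842 - 93618} = \frac{1}{-116460} = - \frac{1}{116460}$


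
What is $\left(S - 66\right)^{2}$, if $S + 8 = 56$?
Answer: $324$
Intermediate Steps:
$S = 48$ ($S = -8 + 56 = 48$)
$\left(S - 66\right)^{2} = \left(48 - 66\right)^{2} = \left(-18\right)^{2} = 324$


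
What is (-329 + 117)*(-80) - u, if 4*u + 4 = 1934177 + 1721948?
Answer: -3588281/4 ≈ -8.9707e+5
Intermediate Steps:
u = 3656121/4 (u = -1 + (1934177 + 1721948)/4 = -1 + (1/4)*3656125 = -1 + 3656125/4 = 3656121/4 ≈ 9.1403e+5)
(-329 + 117)*(-80) - u = (-329 + 117)*(-80) - 1*3656121/4 = -212*(-80) - 3656121/4 = 16960 - 3656121/4 = -3588281/4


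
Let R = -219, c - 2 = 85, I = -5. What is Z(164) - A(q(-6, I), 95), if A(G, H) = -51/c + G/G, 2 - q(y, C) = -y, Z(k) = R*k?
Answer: -1041576/29 ≈ -35916.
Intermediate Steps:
c = 87 (c = 2 + 85 = 87)
Z(k) = -219*k
q(y, C) = 2 + y (q(y, C) = 2 - (-1)*y = 2 + y)
A(G, H) = 12/29 (A(G, H) = -51/87 + G/G = -51*1/87 + 1 = -17/29 + 1 = 12/29)
Z(164) - A(q(-6, I), 95) = -219*164 - 1*12/29 = -35916 - 12/29 = -1041576/29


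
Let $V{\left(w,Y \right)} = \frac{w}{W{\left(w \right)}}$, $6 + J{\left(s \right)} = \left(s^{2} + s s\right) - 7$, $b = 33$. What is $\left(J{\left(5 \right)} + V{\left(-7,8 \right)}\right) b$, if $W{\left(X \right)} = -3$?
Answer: $1298$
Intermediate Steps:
$J{\left(s \right)} = -13 + 2 s^{2}$ ($J{\left(s \right)} = -6 - \left(7 - s^{2} - s s\right) = -6 + \left(\left(s^{2} + s^{2}\right) - 7\right) = -6 + \left(2 s^{2} - 7\right) = -6 + \left(-7 + 2 s^{2}\right) = -13 + 2 s^{2}$)
$V{\left(w,Y \right)} = - \frac{w}{3}$ ($V{\left(w,Y \right)} = \frac{w}{-3} = w \left(- \frac{1}{3}\right) = - \frac{w}{3}$)
$\left(J{\left(5 \right)} + V{\left(-7,8 \right)}\right) b = \left(\left(-13 + 2 \cdot 5^{2}\right) - - \frac{7}{3}\right) 33 = \left(\left(-13 + 2 \cdot 25\right) + \frac{7}{3}\right) 33 = \left(\left(-13 + 50\right) + \frac{7}{3}\right) 33 = \left(37 + \frac{7}{3}\right) 33 = \frac{118}{3} \cdot 33 = 1298$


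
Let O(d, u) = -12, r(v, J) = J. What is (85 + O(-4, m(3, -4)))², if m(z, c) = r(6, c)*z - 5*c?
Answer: 5329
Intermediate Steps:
m(z, c) = -5*c + c*z (m(z, c) = c*z - 5*c = -5*c + c*z)
(85 + O(-4, m(3, -4)))² = (85 - 12)² = 73² = 5329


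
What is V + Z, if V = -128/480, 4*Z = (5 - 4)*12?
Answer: 41/15 ≈ 2.7333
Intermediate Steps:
Z = 3 (Z = ((5 - 4)*12)/4 = (1*12)/4 = (¼)*12 = 3)
V = -4/15 (V = -128*1/480 = -4/15 ≈ -0.26667)
V + Z = -4/15 + 3 = 41/15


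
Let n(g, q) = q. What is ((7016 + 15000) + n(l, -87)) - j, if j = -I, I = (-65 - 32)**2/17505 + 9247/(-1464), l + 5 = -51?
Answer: 187277802107/8542440 ≈ 21923.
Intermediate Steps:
l = -56 (l = -5 - 51 = -56)
I = -49364653/8542440 (I = (-97)**2*(1/17505) + 9247*(-1/1464) = 9409*(1/17505) - 9247/1464 = 9409/17505 - 9247/1464 = -49364653/8542440 ≈ -5.7788)
j = 49364653/8542440 (j = -1*(-49364653/8542440) = 49364653/8542440 ≈ 5.7788)
((7016 + 15000) + n(l, -87)) - j = ((7016 + 15000) - 87) - 1*49364653/8542440 = (22016 - 87) - 49364653/8542440 = 21929 - 49364653/8542440 = 187277802107/8542440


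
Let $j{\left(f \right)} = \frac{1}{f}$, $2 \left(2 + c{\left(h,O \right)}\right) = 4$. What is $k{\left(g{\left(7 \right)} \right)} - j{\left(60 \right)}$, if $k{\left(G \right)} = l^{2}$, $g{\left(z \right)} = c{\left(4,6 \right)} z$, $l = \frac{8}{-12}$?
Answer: $\frac{77}{180} \approx 0.42778$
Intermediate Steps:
$c{\left(h,O \right)} = 0$ ($c{\left(h,O \right)} = -2 + \frac{1}{2} \cdot 4 = -2 + 2 = 0$)
$l = - \frac{2}{3}$ ($l = 8 \left(- \frac{1}{12}\right) = - \frac{2}{3} \approx -0.66667$)
$g{\left(z \right)} = 0$ ($g{\left(z \right)} = 0 z = 0$)
$k{\left(G \right)} = \frac{4}{9}$ ($k{\left(G \right)} = \left(- \frac{2}{3}\right)^{2} = \frac{4}{9}$)
$k{\left(g{\left(7 \right)} \right)} - j{\left(60 \right)} = \frac{4}{9} - \frac{1}{60} = \frac{77}{180}$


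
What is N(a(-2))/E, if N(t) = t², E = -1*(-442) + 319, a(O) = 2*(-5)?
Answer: 100/761 ≈ 0.13141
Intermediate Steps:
a(O) = -10
E = 761 (E = 442 + 319 = 761)
N(a(-2))/E = (-10)²/761 = 100*(1/761) = 100/761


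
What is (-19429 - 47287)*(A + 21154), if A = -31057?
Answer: 660688548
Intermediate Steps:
(-19429 - 47287)*(A + 21154) = (-19429 - 47287)*(-31057 + 21154) = -66716*(-9903) = 660688548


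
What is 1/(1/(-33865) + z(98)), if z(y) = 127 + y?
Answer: 33865/7619624 ≈ 0.0044444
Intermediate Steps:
1/(1/(-33865) + z(98)) = 1/(1/(-33865) + (127 + 98)) = 1/(-1/33865 + 225) = 1/(7619624/33865) = 33865/7619624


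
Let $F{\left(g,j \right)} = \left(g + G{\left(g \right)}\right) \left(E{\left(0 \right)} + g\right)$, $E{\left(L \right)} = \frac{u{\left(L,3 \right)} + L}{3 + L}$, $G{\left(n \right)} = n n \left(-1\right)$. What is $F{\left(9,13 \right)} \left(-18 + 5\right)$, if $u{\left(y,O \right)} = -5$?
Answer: $6864$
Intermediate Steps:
$G{\left(n \right)} = - n^{2}$ ($G{\left(n \right)} = n^{2} \left(-1\right) = - n^{2}$)
$E{\left(L \right)} = \frac{-5 + L}{3 + L}$
$F{\left(g,j \right)} = \left(- \frac{5}{3} + g\right) \left(g - g^{2}\right)$ ($F{\left(g,j \right)} = \left(g - g^{2}\right) \left(\frac{-5 + 0}{3 + 0} + g\right) = \left(g - g^{2}\right) \left(\frac{1}{3} \left(-5\right) + g\right) = \left(g - g^{2}\right) \left(- \frac{5}{3} + g\right) = \left(- \frac{5}{3} + g\right) \left(g - g^{2}\right)$)
$F{\left(9,13 \right)} \left(-18 + 5\right) = \frac{1}{3} \cdot 9 \left(-5 - 3 \cdot 9^{2} + 8 \cdot 9\right) \left(-18 + 5\right) = \frac{1}{3} \cdot 9 \left(-5 - 243 + 72\right) \left(-13\right) = \frac{1}{3} \cdot 9 \left(-176\right) \left(-13\right) = \left(-528\right) \left(-13\right) = 6864$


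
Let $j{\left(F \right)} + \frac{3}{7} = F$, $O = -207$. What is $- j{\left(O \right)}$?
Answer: $\frac{1452}{7} \approx 207.43$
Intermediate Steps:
$j{\left(F \right)} = - \frac{3}{7} + F$
$- j{\left(O \right)} = - (- \frac{3}{7} - 207) = \left(-1\right) \left(- \frac{1452}{7}\right) = \frac{1452}{7}$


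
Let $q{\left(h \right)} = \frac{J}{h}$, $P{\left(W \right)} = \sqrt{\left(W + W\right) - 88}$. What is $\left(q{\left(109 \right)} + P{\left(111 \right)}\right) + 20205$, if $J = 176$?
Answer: $\frac{2202521}{109} + \sqrt{134} \approx 20218.0$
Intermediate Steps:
$P{\left(W \right)} = \sqrt{-88 + 2 W}$ ($P{\left(W \right)} = \sqrt{2 W - 88} = \sqrt{-88 + 2 W}$)
$q{\left(h \right)} = \frac{176}{h}$
$\left(q{\left(109 \right)} + P{\left(111 \right)}\right) + 20205 = \left(\frac{176}{109} + \sqrt{-88 + 2 \cdot 111}\right) + 20205 = \left(176 \cdot \frac{1}{109} + \sqrt{-88 + 222}\right) + 20205 = \left(\frac{176}{109} + \sqrt{134}\right) + 20205 = \frac{2202521}{109} + \sqrt{134}$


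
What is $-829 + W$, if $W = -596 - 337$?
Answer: $-1762$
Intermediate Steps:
$W = -933$ ($W = -596 - 337 = -933$)
$-829 + W = -829 - 933 = -1762$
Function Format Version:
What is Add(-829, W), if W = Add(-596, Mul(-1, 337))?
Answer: -1762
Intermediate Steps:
W = -933 (W = Add(-596, -337) = -933)
Add(-829, W) = Add(-829, -933) = -1762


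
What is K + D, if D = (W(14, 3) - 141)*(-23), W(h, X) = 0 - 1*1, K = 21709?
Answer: 24975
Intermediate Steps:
W(h, X) = -1 (W(h, X) = 0 - 1 = -1)
D = 3266 (D = (-1 - 141)*(-23) = -142*(-23) = 3266)
K + D = 21709 + 3266 = 24975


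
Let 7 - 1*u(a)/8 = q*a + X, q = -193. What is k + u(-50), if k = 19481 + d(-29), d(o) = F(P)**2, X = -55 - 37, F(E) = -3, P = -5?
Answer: -56918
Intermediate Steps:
X = -92
u(a) = 792 + 1544*a (u(a) = 56 - 8*(-193*a - 92) = 56 - 8*(-92 - 193*a) = 56 + (736 + 1544*a) = 792 + 1544*a)
d(o) = 9 (d(o) = (-3)**2 = 9)
k = 19490 (k = 19481 + 9 = 19490)
k + u(-50) = 19490 + (792 + 1544*(-50)) = 19490 + (792 - 77200) = 19490 - 76408 = -56918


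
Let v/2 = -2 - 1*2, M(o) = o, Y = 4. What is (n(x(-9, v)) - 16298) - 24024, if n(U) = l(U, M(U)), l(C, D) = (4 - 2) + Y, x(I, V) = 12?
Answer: -40316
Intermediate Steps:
v = -8 (v = 2*(-2 - 1*2) = 2*(-2 - 2) = 2*(-4) = -8)
l(C, D) = 6 (l(C, D) = (4 - 2) + 4 = 2 + 4 = 6)
n(U) = 6
(n(x(-9, v)) - 16298) - 24024 = (6 - 16298) - 24024 = -16292 - 24024 = -40316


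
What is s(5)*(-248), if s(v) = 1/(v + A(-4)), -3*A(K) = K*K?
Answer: 744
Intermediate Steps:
A(K) = -K²/3 (A(K) = -K*K/3 = -K²/3)
s(v) = 1/(-16/3 + v) (s(v) = 1/(v - ⅓*(-4)²) = 1/(v - ⅓*16) = 1/(v - 16/3) = 1/(-16/3 + v))
s(5)*(-248) = (3/(-16 + 3*5))*(-248) = (3/(-16 + 15))*(-248) = (3/(-1))*(-248) = (3*(-1))*(-248) = -3*(-248) = 744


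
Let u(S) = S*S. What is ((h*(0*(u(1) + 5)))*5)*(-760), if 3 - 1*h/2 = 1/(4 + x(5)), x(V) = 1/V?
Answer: 0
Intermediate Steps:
x(V) = 1/V
h = 116/21 (h = 6 - 2/(4 + 1/5) = 6 - 2/21/5 = 6 - 2*5/21 = 6 - 10/21 = 116/21 ≈ 5.5238)
u(S) = S**2
((h*(0*(u(1) + 5)))*5)*(-760) = ((116*(0*(1**2 + 5))/21)*5)*(-760) = ((116*(0*(1 + 5))/21)*5)*(-760) = ((116*(0*6)/21)*5)*(-760) = (((116/21)*0)*5)*(-760) = (0*5)*(-760) = 0*(-760) = 0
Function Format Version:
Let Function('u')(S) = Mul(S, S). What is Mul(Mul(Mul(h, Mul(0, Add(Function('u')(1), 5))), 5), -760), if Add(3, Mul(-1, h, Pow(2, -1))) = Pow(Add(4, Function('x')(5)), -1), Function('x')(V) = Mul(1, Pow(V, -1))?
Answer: 0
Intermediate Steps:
Function('x')(V) = Pow(V, -1)
h = Rational(116, 21) (h = Add(6, Mul(-2, Pow(Add(4, Pow(5, -1)), -1))) = Add(6, Mul(-2, Pow(Add(4, Rational(1, 5)), -1))) = Add(6, Mul(-2, Pow(Rational(21, 5), -1))) = Add(6, Mul(-2, Rational(5, 21))) = Add(6, Rational(-10, 21)) = Rational(116, 21) ≈ 5.5238)
Function('u')(S) = Pow(S, 2)
Mul(Mul(Mul(h, Mul(0, Add(Function('u')(1), 5))), 5), -760) = Mul(Mul(Mul(Rational(116, 21), Mul(0, Add(Pow(1, 2), 5))), 5), -760) = Mul(Mul(Mul(Rational(116, 21), Mul(0, Add(1, 5))), 5), -760) = Mul(Mul(Mul(Rational(116, 21), Mul(0, 6)), 5), -760) = Mul(Mul(Mul(Rational(116, 21), 0), 5), -760) = Mul(Mul(0, 5), -760) = Mul(0, -760) = 0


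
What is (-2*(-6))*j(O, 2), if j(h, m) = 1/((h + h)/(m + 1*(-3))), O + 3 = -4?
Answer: 6/7 ≈ 0.85714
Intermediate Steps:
O = -7 (O = -3 - 4 = -7)
j(h, m) = (-3 + m)/(2*h) (j(h, m) = 1/((2*h)/(m - 3)) = 1/((2*h)/(-3 + m)) = 1/(2*h/(-3 + m)) = (-3 + m)/(2*h))
(-2*(-6))*j(O, 2) = (-2*(-6))*((½)*(-3 + 2)/(-7)) = 12*((½)*(-⅐)*(-1)) = 12*(1/14) = 6/7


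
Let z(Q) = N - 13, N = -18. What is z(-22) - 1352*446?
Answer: -603023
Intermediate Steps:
z(Q) = -31 (z(Q) = -18 - 13 = -31)
z(-22) - 1352*446 = -31 - 1352*446 = -31 - 602992 = -603023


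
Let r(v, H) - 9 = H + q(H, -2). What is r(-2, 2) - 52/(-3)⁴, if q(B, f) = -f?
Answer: 1001/81 ≈ 12.358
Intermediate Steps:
r(v, H) = 11 + H (r(v, H) = 9 + (H - 1*(-2)) = 9 + (H + 2) = 9 + (2 + H) = 11 + H)
r(-2, 2) - 52/(-3)⁴ = (11 + 2) - 52/(-3)⁴ = 13 - 52/81 = 1001/81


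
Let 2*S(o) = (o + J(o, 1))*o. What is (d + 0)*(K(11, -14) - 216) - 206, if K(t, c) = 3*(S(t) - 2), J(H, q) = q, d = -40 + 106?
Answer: -1790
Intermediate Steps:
d = 66
S(o) = o*(1 + o)/2 (S(o) = ((o + 1)*o)/2 = ((1 + o)*o)/2 = (o*(1 + o))/2 = o*(1 + o)/2)
K(t, c) = -6 + 3*t*(1 + t)/2 (K(t, c) = 3*(t*(1 + t)/2 - 2) = 3*(-2 + t*(1 + t)/2) = -6 + 3*t*(1 + t)/2)
(d + 0)*(K(11, -14) - 216) - 206 = (66 + 0)*((-6 + (3/2)*11*(1 + 11)) - 216) - 206 = 66*((-6 + (3/2)*11*12) - 216) - 206 = 66*((-6 + 198) - 216) - 206 = 66*(192 - 216) - 206 = 66*(-24) - 206 = -1584 - 206 = -1790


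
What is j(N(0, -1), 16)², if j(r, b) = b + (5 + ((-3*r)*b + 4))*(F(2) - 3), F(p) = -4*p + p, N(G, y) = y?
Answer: 247009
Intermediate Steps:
F(p) = -3*p
j(r, b) = -81 + b + 27*b*r (j(r, b) = b + (5 + ((-3*r)*b + 4))*(-3*2 - 3) = b + (5 + (-3*b*r + 4))*(-6 - 3) = b + (5 + (4 - 3*b*r))*(-9) = b + (9 - 3*b*r)*(-9) = b + (-81 + 27*b*r) = -81 + b + 27*b*r)
j(N(0, -1), 16)² = (-81 + 16 + 27*16*(-1))² = (-81 + 16 - 432)² = (-497)² = 247009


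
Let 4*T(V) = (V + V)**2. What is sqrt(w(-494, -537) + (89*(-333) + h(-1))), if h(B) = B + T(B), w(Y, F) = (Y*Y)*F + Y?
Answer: I*sqrt(131077463) ≈ 11449.0*I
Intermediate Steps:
w(Y, F) = Y + F*Y**2 (w(Y, F) = Y**2*F + Y = F*Y**2 + Y = Y + F*Y**2)
T(V) = V**2 (T(V) = (V + V)**2/4 = (2*V)**2/4 = (4*V**2)/4 = V**2)
h(B) = B + B**2
sqrt(w(-494, -537) + (89*(-333) + h(-1))) = sqrt(-494*(1 - 537*(-494)) + (89*(-333) - (1 - 1))) = sqrt(-494*(1 + 265278) + (-29637 - 1*0)) = sqrt(-494*265279 + (-29637 + 0)) = sqrt(-131047826 - 29637) = sqrt(-131077463) = I*sqrt(131077463)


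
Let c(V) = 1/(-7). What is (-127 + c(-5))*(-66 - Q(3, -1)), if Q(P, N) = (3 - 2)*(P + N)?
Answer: 60520/7 ≈ 8645.7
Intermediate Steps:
Q(P, N) = N + P (Q(P, N) = 1*(N + P) = N + P)
c(V) = -⅐
(-127 + c(-5))*(-66 - Q(3, -1)) = (-127 - ⅐)*(-66 - (-1 + 3)) = -890*(-66 - 1*2)/7 = -890*(-66 - 2)/7 = -890/7*(-68) = 60520/7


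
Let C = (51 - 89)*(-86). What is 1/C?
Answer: 1/3268 ≈ 0.00030600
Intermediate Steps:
C = 3268 (C = -38*(-86) = 3268)
1/C = 1/3268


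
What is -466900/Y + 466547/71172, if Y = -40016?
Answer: 810930493/44500293 ≈ 18.223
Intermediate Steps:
-466900/Y + 466547/71172 = -466900/(-40016) + 466547/71172 = -466900*(-1/40016) + 466547*(1/71172) = 116725/10004 + 466547/71172 = 810930493/44500293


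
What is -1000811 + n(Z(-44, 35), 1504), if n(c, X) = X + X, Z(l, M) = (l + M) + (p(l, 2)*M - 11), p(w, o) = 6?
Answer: -997803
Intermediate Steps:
Z(l, M) = -11 + l + 7*M (Z(l, M) = (l + M) + (6*M - 11) = (M + l) + (-11 + 6*M) = -11 + l + 7*M)
n(c, X) = 2*X
-1000811 + n(Z(-44, 35), 1504) = -1000811 + 2*1504 = -1000811 + 3008 = -997803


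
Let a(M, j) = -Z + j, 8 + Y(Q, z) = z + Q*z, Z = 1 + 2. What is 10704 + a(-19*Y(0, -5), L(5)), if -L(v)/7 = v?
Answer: 10666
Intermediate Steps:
Z = 3
Y(Q, z) = -8 + z + Q*z (Y(Q, z) = -8 + (z + Q*z) = -8 + z + Q*z)
L(v) = -7*v
a(M, j) = -3 + j (a(M, j) = -1*3 + j = -3 + j)
10704 + a(-19*Y(0, -5), L(5)) = 10704 + (-3 - 7*5) = 10704 + (-3 - 35) = 10704 - 38 = 10666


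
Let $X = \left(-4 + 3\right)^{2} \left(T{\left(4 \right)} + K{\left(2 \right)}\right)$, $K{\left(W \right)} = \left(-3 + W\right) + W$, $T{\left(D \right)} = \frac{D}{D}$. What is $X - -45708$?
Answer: $45710$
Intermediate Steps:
$T{\left(D \right)} = 1$
$K{\left(W \right)} = -3 + 2 W$
$X = 2$ ($X = \left(-4 + 3\right)^{2} \left(1 + \left(-3 + 2 \cdot 2\right)\right) = \left(-1\right)^{2} \left(1 + \left(-3 + 4\right)\right) = 1 \left(1 + 1\right) = 1 \cdot 2 = 2$)
$X - -45708 = 2 - -45708 = 2 + 45708 = 45710$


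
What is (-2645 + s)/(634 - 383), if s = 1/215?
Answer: -568674/53965 ≈ -10.538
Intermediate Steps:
s = 1/215 ≈ 0.0046512
(-2645 + s)/(634 - 383) = (-2645 + 1/215)/(634 - 383) = -568674/215/251 = -568674/215*1/251 = -568674/53965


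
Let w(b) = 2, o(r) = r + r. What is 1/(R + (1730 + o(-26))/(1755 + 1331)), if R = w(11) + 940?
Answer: 1543/1454345 ≈ 0.0010610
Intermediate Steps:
o(r) = 2*r
R = 942 (R = 2 + 940 = 942)
1/(R + (1730 + o(-26))/(1755 + 1331)) = 1/(942 + (1730 + 2*(-26))/(1755 + 1331)) = 1/(942 + (1730 - 52)/3086) = 1/(942 + 1678*(1/3086)) = 1/(942 + 839/1543) = 1/(1454345/1543) = 1543/1454345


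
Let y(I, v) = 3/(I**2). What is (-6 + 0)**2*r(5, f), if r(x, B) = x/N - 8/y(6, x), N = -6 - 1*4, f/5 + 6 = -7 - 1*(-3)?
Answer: -3474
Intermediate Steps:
f = -50 (f = -30 + 5*(-7 - 1*(-3)) = -30 + 5*(-7 + 3) = -30 + 5*(-4) = -30 - 20 = -50)
N = -10 (N = -6 - 4 = -10)
y(I, v) = 3/I**2
r(x, B) = -96 - x/10 (r(x, B) = x/(-10) - 8/(3/6**2) = x*(-1/10) - 8/(3*(1/36)) = -x/10 - 8/1/12 = -x/10 - 8*12 = -x/10 - 96 = -96 - x/10)
(-6 + 0)**2*r(5, f) = (-6 + 0)**2*(-96 - 1/10*5) = (-6)**2*(-96 - 1/2) = 36*(-193/2) = -3474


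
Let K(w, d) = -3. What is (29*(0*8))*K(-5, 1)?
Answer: 0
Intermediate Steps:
(29*(0*8))*K(-5, 1) = (29*(0*8))*(-3) = (29*0)*(-3) = 0*(-3) = 0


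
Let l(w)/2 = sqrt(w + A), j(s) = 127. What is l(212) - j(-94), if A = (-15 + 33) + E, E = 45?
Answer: -127 + 10*sqrt(11) ≈ -93.834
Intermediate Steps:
A = 63 (A = (-15 + 33) + 45 = 18 + 45 = 63)
l(w) = 2*sqrt(63 + w) (l(w) = 2*sqrt(w + 63) = 2*sqrt(63 + w))
l(212) - j(-94) = 2*sqrt(63 + 212) - 1*127 = 2*sqrt(275) - 127 = 2*(5*sqrt(11)) - 127 = 10*sqrt(11) - 127 = -127 + 10*sqrt(11)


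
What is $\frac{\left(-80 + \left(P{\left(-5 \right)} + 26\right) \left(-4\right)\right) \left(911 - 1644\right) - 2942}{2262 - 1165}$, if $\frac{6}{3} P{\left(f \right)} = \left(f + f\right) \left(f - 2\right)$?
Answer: $\frac{234550}{1097} \approx 213.81$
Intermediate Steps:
$P{\left(f \right)} = f \left(-2 + f\right)$ ($P{\left(f \right)} = \frac{\left(f + f\right) \left(f - 2\right)}{2} = \frac{2 f \left(-2 + f\right)}{2} = f \left(-2 + f\right)$)
$\frac{\left(-80 + \left(P{\left(-5 \right)} + 26\right) \left(-4\right)\right) \left(911 - 1644\right) - 2942}{2262 - 1165} = \frac{\left(-80 + \left(- 5 \left(-2 - 5\right) + 26\right) \left(-4\right)\right) \left(911 - 1644\right) - 2942}{2262 - 1165} = \frac{\left(-80 + \left(\left(-5\right) \left(-7\right) + 26\right) \left(-4\right)\right) \left(-733\right) - 2942}{1097} = \left(\left(-80 + \left(35 + 26\right) \left(-4\right)\right) \left(-733\right) - 2942\right) \frac{1}{1097} = \left(\left(-80 + 61 \left(-4\right)\right) \left(-733\right) - 2942\right) \frac{1}{1097} = \left(\left(-80 - 244\right) \left(-733\right) - 2942\right) \frac{1}{1097} = \left(\left(-324\right) \left(-733\right) - 2942\right) \frac{1}{1097} = \left(237492 - 2942\right) \frac{1}{1097} = 234550 \cdot \frac{1}{1097} = \frac{234550}{1097}$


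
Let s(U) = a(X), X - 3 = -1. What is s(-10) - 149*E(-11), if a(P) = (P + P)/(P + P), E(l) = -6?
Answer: 895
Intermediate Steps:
X = 2 (X = 3 - 1 = 2)
a(P) = 1 (a(P) = (2*P)/((2*P)) = (2*P)*(1/(2*P)) = 1)
s(U) = 1
s(-10) - 149*E(-11) = 1 - 149*(-6) = 1 + 894 = 895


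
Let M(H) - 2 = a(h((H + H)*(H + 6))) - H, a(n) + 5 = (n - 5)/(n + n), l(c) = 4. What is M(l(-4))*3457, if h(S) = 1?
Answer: -31113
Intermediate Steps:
a(n) = -5 + (-5 + n)/(2*n) (a(n) = -5 + (n - 5)/(n + n) = -5 + (-5 + n)/((2*n)) = -5 + (-5 + n)*(1/(2*n)) = -5 + (-5 + n)/(2*n))
M(H) = -5 - H (M(H) = 2 + ((½)*(-5 - 9*1)/1 - H) = 2 + ((½)*1*(-5 - 9) - H) = 2 + ((½)*1*(-14) - H) = 2 + (-7 - H) = -5 - H)
M(l(-4))*3457 = (-5 - 1*4)*3457 = (-5 - 4)*3457 = -9*3457 = -31113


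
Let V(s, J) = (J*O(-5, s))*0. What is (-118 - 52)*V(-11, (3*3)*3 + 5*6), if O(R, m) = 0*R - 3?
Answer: 0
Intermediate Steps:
O(R, m) = -3 (O(R, m) = 0 - 3 = -3)
V(s, J) = 0 (V(s, J) = (J*(-3))*0 = -3*J*0 = 0)
(-118 - 52)*V(-11, (3*3)*3 + 5*6) = (-118 - 52)*0 = -170*0 = 0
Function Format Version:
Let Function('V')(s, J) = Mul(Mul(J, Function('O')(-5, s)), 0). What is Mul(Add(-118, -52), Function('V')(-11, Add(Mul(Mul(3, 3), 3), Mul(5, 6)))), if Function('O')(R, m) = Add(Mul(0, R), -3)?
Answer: 0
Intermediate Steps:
Function('O')(R, m) = -3 (Function('O')(R, m) = Add(0, -3) = -3)
Function('V')(s, J) = 0 (Function('V')(s, J) = Mul(Mul(J, -3), 0) = Mul(Mul(-3, J), 0) = 0)
Mul(Add(-118, -52), Function('V')(-11, Add(Mul(Mul(3, 3), 3), Mul(5, 6)))) = Mul(Add(-118, -52), 0) = Mul(-170, 0) = 0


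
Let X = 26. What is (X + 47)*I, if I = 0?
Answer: 0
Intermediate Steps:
(X + 47)*I = (26 + 47)*0 = 73*0 = 0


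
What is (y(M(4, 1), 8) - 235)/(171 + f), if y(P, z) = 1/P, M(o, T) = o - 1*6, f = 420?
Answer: -157/394 ≈ -0.39848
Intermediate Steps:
M(o, T) = -6 + o (M(o, T) = o - 6 = -6 + o)
(y(M(4, 1), 8) - 235)/(171 + f) = (1/(-6 + 4) - 235)/(171 + 420) = (1/(-2) - 235)/591 = (-½ - 235)*(1/591) = -471/2*1/591 = -157/394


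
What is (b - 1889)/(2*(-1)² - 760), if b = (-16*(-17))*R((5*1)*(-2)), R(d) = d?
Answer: 4609/758 ≈ 6.0805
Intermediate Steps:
b = -2720 (b = (-16*(-17))*((5*1)*(-2)) = 272*(5*(-2)) = 272*(-10) = -2720)
(b - 1889)/(2*(-1)² - 760) = (-2720 - 1889)/(2*(-1)² - 760) = -4609/(2*1 - 760) = -4609/(2 - 760) = -4609/(-758) = -4609*(-1/758) = 4609/758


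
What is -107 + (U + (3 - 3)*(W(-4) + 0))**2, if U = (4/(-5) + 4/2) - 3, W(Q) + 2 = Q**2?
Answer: -2594/25 ≈ -103.76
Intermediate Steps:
W(Q) = -2 + Q**2
U = -9/5 (U = (4*(-1/5) + 4*(1/2)) - 3 = (-4/5 + 2) - 3 = 6/5 - 3 = -9/5 ≈ -1.8000)
-107 + (U + (3 - 3)*(W(-4) + 0))**2 = -107 + (-9/5 + (3 - 3)*((-2 + (-4)**2) + 0))**2 = -107 + (-9/5 + 0*((-2 + 16) + 0))**2 = -107 + (-9/5 + 0*(14 + 0))**2 = -107 + (-9/5 + 0*14)**2 = -107 + (-9/5 + 0)**2 = -107 + (-9/5)**2 = -107 + 81/25 = -2594/25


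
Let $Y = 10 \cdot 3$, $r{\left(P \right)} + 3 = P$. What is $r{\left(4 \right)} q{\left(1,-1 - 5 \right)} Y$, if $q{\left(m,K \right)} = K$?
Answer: $-180$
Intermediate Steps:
$r{\left(P \right)} = -3 + P$
$Y = 30$
$r{\left(4 \right)} q{\left(1,-1 - 5 \right)} Y = \left(-3 + 4\right) \left(-1 - 5\right) 30 = 1 \left(-1 - 5\right) 30 = 1 \left(-6\right) 30 = \left(-6\right) 30 = -180$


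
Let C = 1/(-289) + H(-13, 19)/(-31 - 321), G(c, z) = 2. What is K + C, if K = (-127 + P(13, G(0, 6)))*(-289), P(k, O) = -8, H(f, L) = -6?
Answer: 1984459651/50864 ≈ 39015.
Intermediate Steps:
C = 691/50864 (C = 1/(-289) - 6/(-31 - 321) = -1/289 - 6/(-352) = -1/289 - 6*(-1/352) = -1/289 + 3/176 = 691/50864 ≈ 0.013585)
K = 39015 (K = (-127 - 8)*(-289) = -135*(-289) = 39015)
K + C = 39015 + 691/50864 = 1984459651/50864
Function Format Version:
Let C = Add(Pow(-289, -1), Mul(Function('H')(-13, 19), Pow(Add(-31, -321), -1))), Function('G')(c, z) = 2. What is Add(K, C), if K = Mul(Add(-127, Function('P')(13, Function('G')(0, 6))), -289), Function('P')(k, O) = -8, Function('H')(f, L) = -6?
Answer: Rational(1984459651, 50864) ≈ 39015.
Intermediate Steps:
C = Rational(691, 50864) (C = Add(Pow(-289, -1), Mul(-6, Pow(Add(-31, -321), -1))) = Add(Rational(-1, 289), Mul(-6, Pow(-352, -1))) = Add(Rational(-1, 289), Mul(-6, Rational(-1, 352))) = Add(Rational(-1, 289), Rational(3, 176)) = Rational(691, 50864) ≈ 0.013585)
K = 39015 (K = Mul(Add(-127, -8), -289) = Mul(-135, -289) = 39015)
Add(K, C) = Add(39015, Rational(691, 50864)) = Rational(1984459651, 50864)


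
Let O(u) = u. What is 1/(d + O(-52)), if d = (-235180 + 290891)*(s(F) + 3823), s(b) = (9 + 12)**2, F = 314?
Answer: 1/237551652 ≈ 4.2096e-9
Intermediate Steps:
s(b) = 441 (s(b) = 21**2 = 441)
d = 237551704 (d = (-235180 + 290891)*(441 + 3823) = 55711*4264 = 237551704)
1/(d + O(-52)) = 1/(237551704 - 52) = 1/237551652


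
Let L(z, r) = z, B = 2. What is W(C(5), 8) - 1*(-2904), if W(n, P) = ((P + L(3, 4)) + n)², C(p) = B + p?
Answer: 3228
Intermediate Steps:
C(p) = 2 + p
W(n, P) = (3 + P + n)² (W(n, P) = ((P + 3) + n)² = ((3 + P) + n)² = (3 + P + n)²)
W(C(5), 8) - 1*(-2904) = (3 + 8 + (2 + 5))² - 1*(-2904) = (3 + 8 + 7)² + 2904 = 18² + 2904 = 324 + 2904 = 3228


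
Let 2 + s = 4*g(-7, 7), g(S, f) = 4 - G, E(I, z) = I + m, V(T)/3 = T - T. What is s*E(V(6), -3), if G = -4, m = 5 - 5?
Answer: 0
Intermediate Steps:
m = 0
V(T) = 0 (V(T) = 3*(T - T) = 3*0 = 0)
E(I, z) = I (E(I, z) = I + 0 = I)
g(S, f) = 8 (g(S, f) = 4 - 1*(-4) = 4 + 4 = 8)
s = 30 (s = -2 + 4*8 = -2 + 32 = 30)
s*E(V(6), -3) = 30*0 = 0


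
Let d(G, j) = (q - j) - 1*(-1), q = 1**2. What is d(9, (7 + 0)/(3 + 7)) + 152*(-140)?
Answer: -212787/10 ≈ -21279.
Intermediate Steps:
q = 1
d(G, j) = 2 - j (d(G, j) = (1 - j) - 1*(-1) = (1 - j) + 1 = 2 - j)
d(9, (7 + 0)/(3 + 7)) + 152*(-140) = (2 - (7 + 0)/(3 + 7)) + 152*(-140) = (2 - 7/10) - 21280 = 13/10 - 21280 = -212787/10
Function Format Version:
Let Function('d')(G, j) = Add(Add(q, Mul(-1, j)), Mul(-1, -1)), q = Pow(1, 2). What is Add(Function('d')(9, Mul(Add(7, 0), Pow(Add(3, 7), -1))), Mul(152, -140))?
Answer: Rational(-212787, 10) ≈ -21279.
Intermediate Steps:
q = 1
Function('d')(G, j) = Add(2, Mul(-1, j)) (Function('d')(G, j) = Add(Add(1, Mul(-1, j)), Mul(-1, -1)) = Add(Add(1, Mul(-1, j)), 1) = Add(2, Mul(-1, j)))
Add(Function('d')(9, Mul(Add(7, 0), Pow(Add(3, 7), -1))), Mul(152, -140)) = Add(Add(2, Mul(-1, Mul(Add(7, 0), Pow(Add(3, 7), -1)))), Mul(152, -140)) = Add(Add(2, Mul(-1, Mul(7, Pow(10, -1)))), -21280) = Add(Add(2, Mul(-1, Mul(7, Rational(1, 10)))), -21280) = Add(Add(2, Mul(-1, Rational(7, 10))), -21280) = Add(Add(2, Rational(-7, 10)), -21280) = Add(Rational(13, 10), -21280) = Rational(-212787, 10)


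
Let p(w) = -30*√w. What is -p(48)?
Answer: 120*√3 ≈ 207.85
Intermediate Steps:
-p(48) = -(-30)*√48 = -(-30)*4*√3 = -(-120)*√3 = 120*√3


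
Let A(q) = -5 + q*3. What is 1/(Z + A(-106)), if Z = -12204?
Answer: -1/12527 ≈ -7.9828e-5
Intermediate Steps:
A(q) = -5 + 3*q
1/(Z + A(-106)) = 1/(-12204 + (-5 + 3*(-106))) = 1/(-12204 + (-5 - 318)) = 1/(-12204 - 323) = 1/(-12527) = -1/12527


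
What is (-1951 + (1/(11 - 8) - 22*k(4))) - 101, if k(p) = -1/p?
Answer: -12277/6 ≈ -2046.2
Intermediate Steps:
(-1951 + (1/(11 - 8) - 22*k(4))) - 101 = (-1951 + (1/(11 - 8) - (-22)/4)) - 101 = (-1951 + (1/3 - (-22)/4)) - 101 = (-1951 + (⅓ - 22*(-¼))) - 101 = (-1951 + (⅓ + 11/2)) - 101 = (-1951 + 35/6) - 101 = -11671/6 - 101 = -12277/6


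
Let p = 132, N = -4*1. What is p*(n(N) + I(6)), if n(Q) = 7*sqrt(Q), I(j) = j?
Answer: 792 + 1848*I ≈ 792.0 + 1848.0*I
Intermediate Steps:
N = -4
p*(n(N) + I(6)) = 132*(7*sqrt(-4) + 6) = 132*(7*(2*I) + 6) = 132*(14*I + 6) = 132*(6 + 14*I) = 792 + 1848*I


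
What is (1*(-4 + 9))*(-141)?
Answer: -705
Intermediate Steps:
(1*(-4 + 9))*(-141) = (1*5)*(-141) = 5*(-141) = -705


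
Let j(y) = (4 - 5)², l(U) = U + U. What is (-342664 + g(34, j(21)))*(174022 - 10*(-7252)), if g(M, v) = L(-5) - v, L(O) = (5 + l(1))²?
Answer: -84469233872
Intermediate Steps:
l(U) = 2*U
j(y) = 1 (j(y) = (-1)² = 1)
L(O) = 49 (L(O) = (5 + 2*1)² = (5 + 2)² = 7² = 49)
g(M, v) = 49 - v
(-342664 + g(34, j(21)))*(174022 - 10*(-7252)) = (-342664 + (49 - 1*1))*(174022 - 10*(-7252)) = (-342664 + (49 - 1))*(174022 + 72520) = (-342664 + 48)*246542 = -342616*246542 = -84469233872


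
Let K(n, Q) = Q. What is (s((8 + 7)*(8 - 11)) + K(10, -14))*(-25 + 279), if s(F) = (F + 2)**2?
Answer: 466090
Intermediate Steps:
s(F) = (2 + F)**2
(s((8 + 7)*(8 - 11)) + K(10, -14))*(-25 + 279) = ((2 + (8 + 7)*(8 - 11))**2 - 14)*(-25 + 279) = ((2 + 15*(-3))**2 - 14)*254 = ((2 - 45)**2 - 14)*254 = ((-43)**2 - 14)*254 = (1849 - 14)*254 = 1835*254 = 466090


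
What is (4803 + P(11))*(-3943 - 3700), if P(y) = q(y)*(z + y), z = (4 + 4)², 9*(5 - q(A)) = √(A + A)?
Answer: -39575454 + 191075*√22/3 ≈ -3.9277e+7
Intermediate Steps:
q(A) = 5 - √2*√A/9 (q(A) = 5 - √(A + A)/9 = 5 - √2*√A/9)
z = 64 (z = 8² = 64)
P(y) = (5 - √2*√y/9)*(64 + y)
(4803 + P(11))*(-3943 - 3700) = (4803 - (-45 + √2*√11)*(64 + 11)/9)*(-3943 - 3700) = (4803 - ⅑*(-45 + √22)*75)*(-7643) = (4803 + (375 - 25*√22/3))*(-7643) = (5178 - 25*√22/3)*(-7643) = -39575454 + 191075*√22/3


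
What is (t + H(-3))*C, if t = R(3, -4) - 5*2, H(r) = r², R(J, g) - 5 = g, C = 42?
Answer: 0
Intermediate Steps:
R(J, g) = 5 + g
t = -9 (t = (5 - 4) - 5*2 = 1 - 10 = -9)
(t + H(-3))*C = (-9 + (-3)²)*42 = (-9 + 9)*42 = 0*42 = 0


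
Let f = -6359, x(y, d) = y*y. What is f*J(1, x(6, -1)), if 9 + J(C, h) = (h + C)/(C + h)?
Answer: 50872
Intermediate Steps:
x(y, d) = y²
J(C, h) = -8 (J(C, h) = -9 + (h + C)/(C + h) = -9 + (C + h)/(C + h) = -9 + 1 = -8)
f*J(1, x(6, -1)) = -6359*(-8) = 50872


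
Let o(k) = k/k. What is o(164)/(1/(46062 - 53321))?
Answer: -7259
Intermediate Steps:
o(k) = 1
o(164)/(1/(46062 - 53321)) = 1/1/(46062 - 53321) = 1/1/(-7259) = 1/(-1/7259) = 1*(-7259) = -7259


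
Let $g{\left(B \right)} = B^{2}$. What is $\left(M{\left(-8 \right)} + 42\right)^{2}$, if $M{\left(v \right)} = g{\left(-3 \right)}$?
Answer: $2601$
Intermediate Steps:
$M{\left(v \right)} = 9$ ($M{\left(v \right)} = \left(-3\right)^{2} = 9$)
$\left(M{\left(-8 \right)} + 42\right)^{2} = \left(9 + 42\right)^{2} = 51^{2} = 2601$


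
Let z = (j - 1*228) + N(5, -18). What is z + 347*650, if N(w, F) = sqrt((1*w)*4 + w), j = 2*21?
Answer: 225369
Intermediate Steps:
j = 42
N(w, F) = sqrt(5)*sqrt(w) (N(w, F) = sqrt(w*4 + w) = sqrt(4*w + w) = sqrt(5*w) = sqrt(5)*sqrt(w))
z = -181 (z = (42 - 1*228) + sqrt(5)*sqrt(5) = (42 - 228) + 5 = -186 + 5 = -181)
z + 347*650 = -181 + 347*650 = -181 + 225550 = 225369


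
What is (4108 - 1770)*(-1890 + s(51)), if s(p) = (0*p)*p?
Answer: -4418820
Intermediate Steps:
s(p) = 0 (s(p) = 0*p = 0)
(4108 - 1770)*(-1890 + s(51)) = (4108 - 1770)*(-1890 + 0) = 2338*(-1890) = -4418820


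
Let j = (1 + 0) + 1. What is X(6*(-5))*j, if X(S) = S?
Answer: -60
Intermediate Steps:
j = 2 (j = 1 + 1 = 2)
X(6*(-5))*j = (6*(-5))*2 = -30*2 = -60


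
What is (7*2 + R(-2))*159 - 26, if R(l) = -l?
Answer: 2518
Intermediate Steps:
(7*2 + R(-2))*159 - 26 = (7*2 - 1*(-2))*159 - 26 = (14 + 2)*159 - 26 = 16*159 - 26 = 2544 - 26 = 2518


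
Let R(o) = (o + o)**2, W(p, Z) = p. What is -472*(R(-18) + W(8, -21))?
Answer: -615488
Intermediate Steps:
R(o) = 4*o**2 (R(o) = (2*o)**2 = 4*o**2)
-472*(R(-18) + W(8, -21)) = -472*(4*(-18)**2 + 8) = -472*(4*324 + 8) = -472*(1296 + 8) = -472*1304 = -615488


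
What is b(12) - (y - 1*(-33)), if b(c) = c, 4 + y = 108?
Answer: -125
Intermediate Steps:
y = 104 (y = -4 + 108 = 104)
b(12) - (y - 1*(-33)) = 12 - (104 - 1*(-33)) = 12 - (104 + 33) = 12 - 1*137 = 12 - 137 = -125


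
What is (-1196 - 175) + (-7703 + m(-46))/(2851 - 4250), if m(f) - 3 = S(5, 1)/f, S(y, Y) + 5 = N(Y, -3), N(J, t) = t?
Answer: -43937571/32177 ≈ -1365.5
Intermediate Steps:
S(y, Y) = -8 (S(y, Y) = -5 - 3 = -8)
m(f) = 3 - 8/f
(-1196 - 175) + (-7703 + m(-46))/(2851 - 4250) = (-1196 - 175) + (-7703 + (3 - 8/(-46)))/(2851 - 4250) = -1371 + (-7703 + (3 - 8*(-1/46)))/(-1399) = -1371 + (-7703 + (3 + 4/23))*(-1/1399) = -1371 + (-7703 + 73/23)*(-1/1399) = -1371 - 177096/23*(-1/1399) = -1371 + 177096/32177 = -43937571/32177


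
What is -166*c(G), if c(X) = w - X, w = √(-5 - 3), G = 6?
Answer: 996 - 332*I*√2 ≈ 996.0 - 469.52*I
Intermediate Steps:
w = 2*I*√2 (w = √(-8) = 2*I*√2 ≈ 2.8284*I)
c(X) = -X + 2*I*√2 (c(X) = 2*I*√2 - X = -X + 2*I*√2)
-166*c(G) = -166*(-1*6 + 2*I*√2) = -166*(-6 + 2*I*√2) = 996 - 332*I*√2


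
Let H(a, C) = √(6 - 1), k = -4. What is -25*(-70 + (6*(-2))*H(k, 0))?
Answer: 1750 + 300*√5 ≈ 2420.8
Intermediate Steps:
H(a, C) = √5
-25*(-70 + (6*(-2))*H(k, 0)) = -25*(-70 + (6*(-2))*√5) = -25*(-70 - 12*√5) = 1750 + 300*√5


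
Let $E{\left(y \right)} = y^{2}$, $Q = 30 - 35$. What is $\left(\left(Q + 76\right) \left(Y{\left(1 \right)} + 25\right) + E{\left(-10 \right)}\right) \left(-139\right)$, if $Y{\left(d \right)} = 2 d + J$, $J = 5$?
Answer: $-329708$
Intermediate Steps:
$Q = -5$
$Y{\left(d \right)} = 5 + 2 d$ ($Y{\left(d \right)} = 2 d + 5 = 5 + 2 d$)
$\left(\left(Q + 76\right) \left(Y{\left(1 \right)} + 25\right) + E{\left(-10 \right)}\right) \left(-139\right) = \left(\left(-5 + 76\right) \left(\left(5 + 2 \cdot 1\right) + 25\right) + \left(-10\right)^{2}\right) \left(-139\right) = \left(71 \left(\left(5 + 2\right) + 25\right) + 100\right) \left(-139\right) = \left(71 \left(7 + 25\right) + 100\right) \left(-139\right) = \left(71 \cdot 32 + 100\right) \left(-139\right) = \left(2272 + 100\right) \left(-139\right) = 2372 \left(-139\right) = -329708$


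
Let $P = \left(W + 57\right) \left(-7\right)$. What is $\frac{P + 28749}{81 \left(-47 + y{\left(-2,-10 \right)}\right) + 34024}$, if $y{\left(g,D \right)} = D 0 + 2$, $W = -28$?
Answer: $\frac{28546}{30379} \approx 0.93966$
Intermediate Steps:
$P = -203$ ($P = \left(-28 + 57\right) \left(-7\right) = 29 \left(-7\right) = -203$)
$y{\left(g,D \right)} = 2$ ($y{\left(g,D \right)} = 0 + 2 = 2$)
$\frac{P + 28749}{81 \left(-47 + y{\left(-2,-10 \right)}\right) + 34024} = \frac{-203 + 28749}{81 \left(-47 + 2\right) + 34024} = \frac{28546}{81 \left(-45\right) + 34024} = \frac{28546}{-3645 + 34024} = \frac{28546}{30379}$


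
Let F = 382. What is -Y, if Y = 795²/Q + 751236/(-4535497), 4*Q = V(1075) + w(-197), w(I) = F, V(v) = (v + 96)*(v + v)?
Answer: -797879473179/951710548492 ≈ -0.83836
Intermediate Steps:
V(v) = 2*v*(96 + v) (V(v) = (96 + v)*(2*v) = 2*v*(96 + v))
w(I) = 382
Q = 629508 (Q = (2*1075*(96 + 1075) + 382)/4 = (2*1075*1171 + 382)/4 = (2517650 + 382)/4 = (¼)*2518032 = 629508)
Y = 797879473179/951710548492 (Y = 795²/629508 + 751236/(-4535497) = 632025*(1/629508) + 751236*(-1/4535497) = 210675/209836 - 751236/4535497 = 797879473179/951710548492 ≈ 0.83836)
-Y = -1*797879473179/951710548492 = -797879473179/951710548492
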